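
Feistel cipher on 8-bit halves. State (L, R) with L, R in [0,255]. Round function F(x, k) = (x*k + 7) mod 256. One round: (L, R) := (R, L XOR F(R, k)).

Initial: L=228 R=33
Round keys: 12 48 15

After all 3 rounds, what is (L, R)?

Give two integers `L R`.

Round 1 (k=12): L=33 R=119
Round 2 (k=48): L=119 R=118
Round 3 (k=15): L=118 R=134

Answer: 118 134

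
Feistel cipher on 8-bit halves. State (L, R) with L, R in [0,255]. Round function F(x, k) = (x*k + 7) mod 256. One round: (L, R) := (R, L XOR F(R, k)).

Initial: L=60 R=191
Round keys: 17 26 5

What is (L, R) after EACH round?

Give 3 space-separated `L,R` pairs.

Answer: 191,138 138,180 180,1

Derivation:
Round 1 (k=17): L=191 R=138
Round 2 (k=26): L=138 R=180
Round 3 (k=5): L=180 R=1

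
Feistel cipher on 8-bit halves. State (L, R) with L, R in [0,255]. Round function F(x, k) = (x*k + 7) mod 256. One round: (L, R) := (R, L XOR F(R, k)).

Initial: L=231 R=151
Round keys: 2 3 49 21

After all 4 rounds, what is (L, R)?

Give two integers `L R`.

Answer: 3 172

Derivation:
Round 1 (k=2): L=151 R=210
Round 2 (k=3): L=210 R=234
Round 3 (k=49): L=234 R=3
Round 4 (k=21): L=3 R=172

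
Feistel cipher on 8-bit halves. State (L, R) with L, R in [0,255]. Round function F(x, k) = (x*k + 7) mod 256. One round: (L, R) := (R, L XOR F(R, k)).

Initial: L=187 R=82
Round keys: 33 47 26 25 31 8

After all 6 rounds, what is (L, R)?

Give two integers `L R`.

Answer: 209 246

Derivation:
Round 1 (k=33): L=82 R=34
Round 2 (k=47): L=34 R=23
Round 3 (k=26): L=23 R=127
Round 4 (k=25): L=127 R=121
Round 5 (k=31): L=121 R=209
Round 6 (k=8): L=209 R=246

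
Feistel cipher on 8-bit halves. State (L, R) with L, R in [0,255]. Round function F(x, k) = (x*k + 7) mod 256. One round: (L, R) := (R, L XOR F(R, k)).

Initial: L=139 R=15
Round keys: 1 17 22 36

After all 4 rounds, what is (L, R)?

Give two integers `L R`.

Round 1 (k=1): L=15 R=157
Round 2 (k=17): L=157 R=123
Round 3 (k=22): L=123 R=4
Round 4 (k=36): L=4 R=236

Answer: 4 236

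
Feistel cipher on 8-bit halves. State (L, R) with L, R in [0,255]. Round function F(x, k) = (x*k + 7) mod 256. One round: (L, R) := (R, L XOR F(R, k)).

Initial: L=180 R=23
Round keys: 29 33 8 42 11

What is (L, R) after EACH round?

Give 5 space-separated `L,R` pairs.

Round 1 (k=29): L=23 R=22
Round 2 (k=33): L=22 R=202
Round 3 (k=8): L=202 R=65
Round 4 (k=42): L=65 R=123
Round 5 (k=11): L=123 R=17

Answer: 23,22 22,202 202,65 65,123 123,17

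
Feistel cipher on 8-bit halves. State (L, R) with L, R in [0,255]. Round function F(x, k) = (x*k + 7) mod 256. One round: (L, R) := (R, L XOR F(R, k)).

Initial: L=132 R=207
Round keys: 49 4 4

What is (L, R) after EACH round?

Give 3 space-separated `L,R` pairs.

Answer: 207,34 34,64 64,37

Derivation:
Round 1 (k=49): L=207 R=34
Round 2 (k=4): L=34 R=64
Round 3 (k=4): L=64 R=37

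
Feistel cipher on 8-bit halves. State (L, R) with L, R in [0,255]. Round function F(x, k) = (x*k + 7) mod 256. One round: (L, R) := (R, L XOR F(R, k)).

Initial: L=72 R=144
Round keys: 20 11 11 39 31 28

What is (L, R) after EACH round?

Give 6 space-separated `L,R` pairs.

Round 1 (k=20): L=144 R=15
Round 2 (k=11): L=15 R=60
Round 3 (k=11): L=60 R=148
Round 4 (k=39): L=148 R=175
Round 5 (k=31): L=175 R=172
Round 6 (k=28): L=172 R=120

Answer: 144,15 15,60 60,148 148,175 175,172 172,120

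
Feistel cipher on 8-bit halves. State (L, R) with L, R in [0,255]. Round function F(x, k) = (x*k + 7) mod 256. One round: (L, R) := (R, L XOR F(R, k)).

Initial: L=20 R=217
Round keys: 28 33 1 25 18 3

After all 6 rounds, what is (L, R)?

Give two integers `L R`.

Answer: 76 148

Derivation:
Round 1 (k=28): L=217 R=215
Round 2 (k=33): L=215 R=103
Round 3 (k=1): L=103 R=185
Round 4 (k=25): L=185 R=127
Round 5 (k=18): L=127 R=76
Round 6 (k=3): L=76 R=148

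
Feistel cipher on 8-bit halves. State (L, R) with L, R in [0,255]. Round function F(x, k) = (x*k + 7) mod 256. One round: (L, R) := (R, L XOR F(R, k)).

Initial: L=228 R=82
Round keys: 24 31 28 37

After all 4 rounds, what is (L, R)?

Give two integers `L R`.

Round 1 (k=24): L=82 R=83
Round 2 (k=31): L=83 R=70
Round 3 (k=28): L=70 R=252
Round 4 (k=37): L=252 R=53

Answer: 252 53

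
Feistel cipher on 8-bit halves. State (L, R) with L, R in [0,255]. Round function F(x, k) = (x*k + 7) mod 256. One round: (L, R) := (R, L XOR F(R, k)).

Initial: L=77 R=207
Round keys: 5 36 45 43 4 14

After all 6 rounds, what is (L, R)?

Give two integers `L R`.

Answer: 127 238

Derivation:
Round 1 (k=5): L=207 R=95
Round 2 (k=36): L=95 R=172
Round 3 (k=45): L=172 R=28
Round 4 (k=43): L=28 R=23
Round 5 (k=4): L=23 R=127
Round 6 (k=14): L=127 R=238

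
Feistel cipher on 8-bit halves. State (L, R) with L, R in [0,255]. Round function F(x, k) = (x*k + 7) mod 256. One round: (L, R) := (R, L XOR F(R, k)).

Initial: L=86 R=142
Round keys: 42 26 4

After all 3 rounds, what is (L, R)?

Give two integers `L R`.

Answer: 7 38

Derivation:
Round 1 (k=42): L=142 R=5
Round 2 (k=26): L=5 R=7
Round 3 (k=4): L=7 R=38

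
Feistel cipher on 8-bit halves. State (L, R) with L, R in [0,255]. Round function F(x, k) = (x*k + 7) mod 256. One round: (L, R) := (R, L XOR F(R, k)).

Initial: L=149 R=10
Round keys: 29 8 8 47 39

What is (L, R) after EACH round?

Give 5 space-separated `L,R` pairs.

Round 1 (k=29): L=10 R=188
Round 2 (k=8): L=188 R=237
Round 3 (k=8): L=237 R=211
Round 4 (k=47): L=211 R=41
Round 5 (k=39): L=41 R=149

Answer: 10,188 188,237 237,211 211,41 41,149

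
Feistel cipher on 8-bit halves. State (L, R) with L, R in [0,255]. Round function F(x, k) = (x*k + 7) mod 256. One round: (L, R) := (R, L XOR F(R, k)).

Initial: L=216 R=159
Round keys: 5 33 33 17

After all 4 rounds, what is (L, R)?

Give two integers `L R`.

Round 1 (k=5): L=159 R=250
Round 2 (k=33): L=250 R=222
Round 3 (k=33): L=222 R=95
Round 4 (k=17): L=95 R=136

Answer: 95 136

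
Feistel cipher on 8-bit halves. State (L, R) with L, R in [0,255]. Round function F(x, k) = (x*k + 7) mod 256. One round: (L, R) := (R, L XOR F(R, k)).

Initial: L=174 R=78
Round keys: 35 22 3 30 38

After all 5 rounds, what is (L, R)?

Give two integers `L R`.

Round 1 (k=35): L=78 R=31
Round 2 (k=22): L=31 R=255
Round 3 (k=3): L=255 R=27
Round 4 (k=30): L=27 R=206
Round 5 (k=38): L=206 R=128

Answer: 206 128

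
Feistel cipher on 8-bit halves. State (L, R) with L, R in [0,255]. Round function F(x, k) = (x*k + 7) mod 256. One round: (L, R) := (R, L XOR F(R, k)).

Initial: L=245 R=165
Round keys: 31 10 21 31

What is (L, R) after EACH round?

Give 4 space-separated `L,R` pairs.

Answer: 165,247 247,8 8,88 88,167

Derivation:
Round 1 (k=31): L=165 R=247
Round 2 (k=10): L=247 R=8
Round 3 (k=21): L=8 R=88
Round 4 (k=31): L=88 R=167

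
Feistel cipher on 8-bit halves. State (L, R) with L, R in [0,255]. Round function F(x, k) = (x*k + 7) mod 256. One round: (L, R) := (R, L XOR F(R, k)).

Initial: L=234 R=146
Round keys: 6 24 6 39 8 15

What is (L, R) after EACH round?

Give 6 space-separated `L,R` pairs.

Answer: 146,153 153,205 205,76 76,86 86,251 251,234

Derivation:
Round 1 (k=6): L=146 R=153
Round 2 (k=24): L=153 R=205
Round 3 (k=6): L=205 R=76
Round 4 (k=39): L=76 R=86
Round 5 (k=8): L=86 R=251
Round 6 (k=15): L=251 R=234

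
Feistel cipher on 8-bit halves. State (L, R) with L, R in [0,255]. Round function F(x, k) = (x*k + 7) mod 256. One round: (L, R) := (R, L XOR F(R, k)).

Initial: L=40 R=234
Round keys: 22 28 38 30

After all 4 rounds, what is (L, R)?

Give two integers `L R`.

Answer: 6 106

Derivation:
Round 1 (k=22): L=234 R=11
Round 2 (k=28): L=11 R=209
Round 3 (k=38): L=209 R=6
Round 4 (k=30): L=6 R=106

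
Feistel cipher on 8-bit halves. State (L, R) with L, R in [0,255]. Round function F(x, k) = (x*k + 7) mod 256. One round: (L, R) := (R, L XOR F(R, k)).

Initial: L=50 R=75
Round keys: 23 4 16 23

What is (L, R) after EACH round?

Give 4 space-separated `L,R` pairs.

Round 1 (k=23): L=75 R=246
Round 2 (k=4): L=246 R=148
Round 3 (k=16): L=148 R=177
Round 4 (k=23): L=177 R=122

Answer: 75,246 246,148 148,177 177,122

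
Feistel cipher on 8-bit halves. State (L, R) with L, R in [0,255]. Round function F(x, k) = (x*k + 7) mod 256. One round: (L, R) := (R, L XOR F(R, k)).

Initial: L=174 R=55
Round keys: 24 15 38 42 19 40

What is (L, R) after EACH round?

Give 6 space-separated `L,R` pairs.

Round 1 (k=24): L=55 R=129
Round 2 (k=15): L=129 R=161
Round 3 (k=38): L=161 R=108
Round 4 (k=42): L=108 R=30
Round 5 (k=19): L=30 R=45
Round 6 (k=40): L=45 R=17

Answer: 55,129 129,161 161,108 108,30 30,45 45,17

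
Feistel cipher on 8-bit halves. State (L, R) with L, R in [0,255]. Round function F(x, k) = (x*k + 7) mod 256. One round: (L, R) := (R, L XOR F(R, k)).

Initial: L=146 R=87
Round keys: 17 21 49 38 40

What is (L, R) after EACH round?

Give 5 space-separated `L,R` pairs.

Answer: 87,92 92,196 196,215 215,53 53,152

Derivation:
Round 1 (k=17): L=87 R=92
Round 2 (k=21): L=92 R=196
Round 3 (k=49): L=196 R=215
Round 4 (k=38): L=215 R=53
Round 5 (k=40): L=53 R=152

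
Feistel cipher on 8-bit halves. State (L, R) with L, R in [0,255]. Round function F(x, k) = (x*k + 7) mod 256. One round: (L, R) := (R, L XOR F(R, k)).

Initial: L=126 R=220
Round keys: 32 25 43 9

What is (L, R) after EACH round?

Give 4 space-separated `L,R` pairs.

Answer: 220,249 249,132 132,202 202,165

Derivation:
Round 1 (k=32): L=220 R=249
Round 2 (k=25): L=249 R=132
Round 3 (k=43): L=132 R=202
Round 4 (k=9): L=202 R=165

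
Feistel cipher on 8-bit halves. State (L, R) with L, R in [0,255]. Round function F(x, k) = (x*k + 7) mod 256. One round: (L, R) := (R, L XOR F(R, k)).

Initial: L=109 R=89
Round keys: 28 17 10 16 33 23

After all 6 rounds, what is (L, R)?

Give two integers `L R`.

Answer: 19 103

Derivation:
Round 1 (k=28): L=89 R=174
Round 2 (k=17): L=174 R=204
Round 3 (k=10): L=204 R=81
Round 4 (k=16): L=81 R=219
Round 5 (k=33): L=219 R=19
Round 6 (k=23): L=19 R=103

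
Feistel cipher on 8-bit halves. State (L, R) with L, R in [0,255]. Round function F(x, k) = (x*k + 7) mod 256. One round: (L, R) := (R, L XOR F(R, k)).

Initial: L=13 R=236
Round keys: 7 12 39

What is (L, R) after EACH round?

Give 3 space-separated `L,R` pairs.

Answer: 236,118 118,99 99,106

Derivation:
Round 1 (k=7): L=236 R=118
Round 2 (k=12): L=118 R=99
Round 3 (k=39): L=99 R=106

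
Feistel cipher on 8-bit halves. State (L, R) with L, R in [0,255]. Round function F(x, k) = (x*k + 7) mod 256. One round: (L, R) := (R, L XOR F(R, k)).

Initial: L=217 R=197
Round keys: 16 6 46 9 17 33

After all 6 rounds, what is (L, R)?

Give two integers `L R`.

Answer: 212 209

Derivation:
Round 1 (k=16): L=197 R=142
Round 2 (k=6): L=142 R=158
Round 3 (k=46): L=158 R=229
Round 4 (k=9): L=229 R=138
Round 5 (k=17): L=138 R=212
Round 6 (k=33): L=212 R=209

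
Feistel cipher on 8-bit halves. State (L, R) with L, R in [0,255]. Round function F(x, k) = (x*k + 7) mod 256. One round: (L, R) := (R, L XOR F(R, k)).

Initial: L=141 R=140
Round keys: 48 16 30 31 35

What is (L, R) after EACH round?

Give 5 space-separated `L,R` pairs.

Answer: 140,202 202,43 43,219 219,167 167,7

Derivation:
Round 1 (k=48): L=140 R=202
Round 2 (k=16): L=202 R=43
Round 3 (k=30): L=43 R=219
Round 4 (k=31): L=219 R=167
Round 5 (k=35): L=167 R=7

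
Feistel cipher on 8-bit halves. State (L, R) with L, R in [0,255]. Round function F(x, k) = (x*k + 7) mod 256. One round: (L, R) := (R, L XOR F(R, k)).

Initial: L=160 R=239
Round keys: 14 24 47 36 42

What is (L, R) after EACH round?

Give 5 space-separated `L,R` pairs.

Answer: 239,185 185,176 176,238 238,207 207,19

Derivation:
Round 1 (k=14): L=239 R=185
Round 2 (k=24): L=185 R=176
Round 3 (k=47): L=176 R=238
Round 4 (k=36): L=238 R=207
Round 5 (k=42): L=207 R=19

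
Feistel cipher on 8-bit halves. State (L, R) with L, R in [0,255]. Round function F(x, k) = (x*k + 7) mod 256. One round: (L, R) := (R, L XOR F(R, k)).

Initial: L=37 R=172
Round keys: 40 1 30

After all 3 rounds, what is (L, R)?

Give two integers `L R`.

Round 1 (k=40): L=172 R=194
Round 2 (k=1): L=194 R=101
Round 3 (k=30): L=101 R=31

Answer: 101 31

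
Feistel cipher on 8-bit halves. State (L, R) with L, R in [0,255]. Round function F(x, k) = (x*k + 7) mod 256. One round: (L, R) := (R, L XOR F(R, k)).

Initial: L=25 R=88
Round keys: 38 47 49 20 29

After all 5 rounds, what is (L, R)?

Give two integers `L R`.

Round 1 (k=38): L=88 R=14
Round 2 (k=47): L=14 R=193
Round 3 (k=49): L=193 R=246
Round 4 (k=20): L=246 R=254
Round 5 (k=29): L=254 R=59

Answer: 254 59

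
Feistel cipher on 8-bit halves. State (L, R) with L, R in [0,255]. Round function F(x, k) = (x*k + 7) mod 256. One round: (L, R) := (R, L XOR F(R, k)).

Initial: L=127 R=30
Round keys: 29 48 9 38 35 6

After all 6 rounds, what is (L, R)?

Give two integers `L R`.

Answer: 207 251

Derivation:
Round 1 (k=29): L=30 R=18
Round 2 (k=48): L=18 R=121
Round 3 (k=9): L=121 R=90
Round 4 (k=38): L=90 R=26
Round 5 (k=35): L=26 R=207
Round 6 (k=6): L=207 R=251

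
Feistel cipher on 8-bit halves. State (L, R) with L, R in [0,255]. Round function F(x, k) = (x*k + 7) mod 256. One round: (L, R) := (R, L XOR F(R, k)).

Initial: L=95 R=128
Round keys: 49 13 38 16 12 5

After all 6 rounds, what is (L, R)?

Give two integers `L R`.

Answer: 222 181

Derivation:
Round 1 (k=49): L=128 R=216
Round 2 (k=13): L=216 R=127
Round 3 (k=38): L=127 R=57
Round 4 (k=16): L=57 R=232
Round 5 (k=12): L=232 R=222
Round 6 (k=5): L=222 R=181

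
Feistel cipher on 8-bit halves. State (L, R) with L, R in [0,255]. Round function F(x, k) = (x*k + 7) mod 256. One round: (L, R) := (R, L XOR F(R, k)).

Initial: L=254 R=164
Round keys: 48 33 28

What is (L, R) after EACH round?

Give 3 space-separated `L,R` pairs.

Round 1 (k=48): L=164 R=57
Round 2 (k=33): L=57 R=196
Round 3 (k=28): L=196 R=78

Answer: 164,57 57,196 196,78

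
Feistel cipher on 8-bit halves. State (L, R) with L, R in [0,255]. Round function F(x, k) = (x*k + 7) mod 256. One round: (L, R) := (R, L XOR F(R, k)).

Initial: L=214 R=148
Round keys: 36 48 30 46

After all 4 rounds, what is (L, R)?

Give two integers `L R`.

Answer: 32 100

Derivation:
Round 1 (k=36): L=148 R=1
Round 2 (k=48): L=1 R=163
Round 3 (k=30): L=163 R=32
Round 4 (k=46): L=32 R=100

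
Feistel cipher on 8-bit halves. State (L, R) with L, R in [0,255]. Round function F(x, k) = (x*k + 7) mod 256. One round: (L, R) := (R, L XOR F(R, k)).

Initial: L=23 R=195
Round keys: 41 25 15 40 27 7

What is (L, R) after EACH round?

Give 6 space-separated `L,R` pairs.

Round 1 (k=41): L=195 R=85
Round 2 (k=25): L=85 R=151
Round 3 (k=15): L=151 R=181
Round 4 (k=40): L=181 R=216
Round 5 (k=27): L=216 R=122
Round 6 (k=7): L=122 R=133

Answer: 195,85 85,151 151,181 181,216 216,122 122,133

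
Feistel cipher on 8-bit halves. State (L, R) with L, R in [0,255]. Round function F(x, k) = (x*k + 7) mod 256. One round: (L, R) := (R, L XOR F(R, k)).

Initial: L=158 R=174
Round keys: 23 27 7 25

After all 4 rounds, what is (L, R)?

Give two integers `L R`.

Round 1 (k=23): L=174 R=55
Round 2 (k=27): L=55 R=122
Round 3 (k=7): L=122 R=106
Round 4 (k=25): L=106 R=27

Answer: 106 27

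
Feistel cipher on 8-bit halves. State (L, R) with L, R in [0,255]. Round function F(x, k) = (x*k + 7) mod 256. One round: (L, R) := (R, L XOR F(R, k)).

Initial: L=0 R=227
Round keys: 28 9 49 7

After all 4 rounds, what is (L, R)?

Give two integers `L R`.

Round 1 (k=28): L=227 R=219
Round 2 (k=9): L=219 R=89
Round 3 (k=49): L=89 R=203
Round 4 (k=7): L=203 R=205

Answer: 203 205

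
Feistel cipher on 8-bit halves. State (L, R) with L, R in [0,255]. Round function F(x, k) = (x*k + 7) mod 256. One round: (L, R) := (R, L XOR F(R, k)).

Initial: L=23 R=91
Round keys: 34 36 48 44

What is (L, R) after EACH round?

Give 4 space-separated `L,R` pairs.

Round 1 (k=34): L=91 R=10
Round 2 (k=36): L=10 R=52
Round 3 (k=48): L=52 R=205
Round 4 (k=44): L=205 R=119

Answer: 91,10 10,52 52,205 205,119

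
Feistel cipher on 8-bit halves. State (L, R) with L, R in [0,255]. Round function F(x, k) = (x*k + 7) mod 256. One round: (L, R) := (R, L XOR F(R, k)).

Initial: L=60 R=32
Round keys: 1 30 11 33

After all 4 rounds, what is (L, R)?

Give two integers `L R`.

Answer: 217 17

Derivation:
Round 1 (k=1): L=32 R=27
Round 2 (k=30): L=27 R=17
Round 3 (k=11): L=17 R=217
Round 4 (k=33): L=217 R=17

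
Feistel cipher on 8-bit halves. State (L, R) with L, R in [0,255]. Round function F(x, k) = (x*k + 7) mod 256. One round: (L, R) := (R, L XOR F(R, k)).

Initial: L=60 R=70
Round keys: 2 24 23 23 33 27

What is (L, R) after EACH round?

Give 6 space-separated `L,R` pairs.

Round 1 (k=2): L=70 R=175
Round 2 (k=24): L=175 R=41
Round 3 (k=23): L=41 R=25
Round 4 (k=23): L=25 R=111
Round 5 (k=33): L=111 R=79
Round 6 (k=27): L=79 R=51

Answer: 70,175 175,41 41,25 25,111 111,79 79,51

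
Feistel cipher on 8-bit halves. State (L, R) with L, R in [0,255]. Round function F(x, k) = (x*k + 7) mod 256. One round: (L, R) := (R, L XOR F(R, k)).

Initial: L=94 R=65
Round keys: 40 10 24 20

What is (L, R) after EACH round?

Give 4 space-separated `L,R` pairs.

Answer: 65,113 113,48 48,246 246,15

Derivation:
Round 1 (k=40): L=65 R=113
Round 2 (k=10): L=113 R=48
Round 3 (k=24): L=48 R=246
Round 4 (k=20): L=246 R=15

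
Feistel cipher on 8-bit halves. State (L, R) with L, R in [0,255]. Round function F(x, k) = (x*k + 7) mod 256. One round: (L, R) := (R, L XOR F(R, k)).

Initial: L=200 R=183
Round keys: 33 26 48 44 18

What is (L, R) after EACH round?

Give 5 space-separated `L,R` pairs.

Answer: 183,86 86,116 116,145 145,135 135,20

Derivation:
Round 1 (k=33): L=183 R=86
Round 2 (k=26): L=86 R=116
Round 3 (k=48): L=116 R=145
Round 4 (k=44): L=145 R=135
Round 5 (k=18): L=135 R=20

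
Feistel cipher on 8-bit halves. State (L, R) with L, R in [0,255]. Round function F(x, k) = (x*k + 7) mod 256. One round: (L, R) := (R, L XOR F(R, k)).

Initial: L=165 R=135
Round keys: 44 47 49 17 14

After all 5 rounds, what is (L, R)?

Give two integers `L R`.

Answer: 236 68

Derivation:
Round 1 (k=44): L=135 R=158
Round 2 (k=47): L=158 R=142
Round 3 (k=49): L=142 R=171
Round 4 (k=17): L=171 R=236
Round 5 (k=14): L=236 R=68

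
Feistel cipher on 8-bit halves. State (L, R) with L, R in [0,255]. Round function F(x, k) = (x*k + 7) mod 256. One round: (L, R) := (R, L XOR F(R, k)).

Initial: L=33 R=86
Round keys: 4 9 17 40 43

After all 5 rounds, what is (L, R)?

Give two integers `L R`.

Answer: 132 23

Derivation:
Round 1 (k=4): L=86 R=126
Round 2 (k=9): L=126 R=35
Round 3 (k=17): L=35 R=36
Round 4 (k=40): L=36 R=132
Round 5 (k=43): L=132 R=23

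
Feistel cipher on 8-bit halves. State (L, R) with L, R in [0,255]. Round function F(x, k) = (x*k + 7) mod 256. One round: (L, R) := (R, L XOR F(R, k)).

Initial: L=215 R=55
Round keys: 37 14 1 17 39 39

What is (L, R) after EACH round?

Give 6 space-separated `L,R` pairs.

Round 1 (k=37): L=55 R=45
Round 2 (k=14): L=45 R=74
Round 3 (k=1): L=74 R=124
Round 4 (k=17): L=124 R=9
Round 5 (k=39): L=9 R=26
Round 6 (k=39): L=26 R=244

Answer: 55,45 45,74 74,124 124,9 9,26 26,244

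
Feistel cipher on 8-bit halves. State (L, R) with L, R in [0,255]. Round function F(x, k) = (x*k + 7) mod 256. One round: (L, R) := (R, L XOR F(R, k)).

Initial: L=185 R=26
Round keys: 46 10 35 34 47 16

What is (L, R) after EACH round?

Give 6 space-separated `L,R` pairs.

Round 1 (k=46): L=26 R=10
Round 2 (k=10): L=10 R=113
Round 3 (k=35): L=113 R=112
Round 4 (k=34): L=112 R=150
Round 5 (k=47): L=150 R=225
Round 6 (k=16): L=225 R=129

Answer: 26,10 10,113 113,112 112,150 150,225 225,129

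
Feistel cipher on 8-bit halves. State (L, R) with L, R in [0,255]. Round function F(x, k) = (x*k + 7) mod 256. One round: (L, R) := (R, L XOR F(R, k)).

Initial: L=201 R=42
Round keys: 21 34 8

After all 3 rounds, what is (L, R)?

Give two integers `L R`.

Answer: 77 223

Derivation:
Round 1 (k=21): L=42 R=176
Round 2 (k=34): L=176 R=77
Round 3 (k=8): L=77 R=223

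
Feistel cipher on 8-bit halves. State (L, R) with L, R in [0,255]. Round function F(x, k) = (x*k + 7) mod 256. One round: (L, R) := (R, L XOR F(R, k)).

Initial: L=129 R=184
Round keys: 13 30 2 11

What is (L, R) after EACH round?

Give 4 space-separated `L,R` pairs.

Answer: 184,222 222,179 179,179 179,11

Derivation:
Round 1 (k=13): L=184 R=222
Round 2 (k=30): L=222 R=179
Round 3 (k=2): L=179 R=179
Round 4 (k=11): L=179 R=11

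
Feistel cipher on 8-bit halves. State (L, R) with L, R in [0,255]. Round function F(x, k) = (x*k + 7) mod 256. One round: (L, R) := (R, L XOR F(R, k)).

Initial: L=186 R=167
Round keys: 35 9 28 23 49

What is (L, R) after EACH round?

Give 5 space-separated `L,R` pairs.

Round 1 (k=35): L=167 R=102
Round 2 (k=9): L=102 R=58
Round 3 (k=28): L=58 R=57
Round 4 (k=23): L=57 R=28
Round 5 (k=49): L=28 R=90

Answer: 167,102 102,58 58,57 57,28 28,90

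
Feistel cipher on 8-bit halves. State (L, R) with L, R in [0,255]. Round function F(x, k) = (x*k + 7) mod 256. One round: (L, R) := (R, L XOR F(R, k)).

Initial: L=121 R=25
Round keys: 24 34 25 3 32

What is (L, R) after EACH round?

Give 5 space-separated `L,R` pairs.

Round 1 (k=24): L=25 R=38
Round 2 (k=34): L=38 R=10
Round 3 (k=25): L=10 R=39
Round 4 (k=3): L=39 R=118
Round 5 (k=32): L=118 R=224

Answer: 25,38 38,10 10,39 39,118 118,224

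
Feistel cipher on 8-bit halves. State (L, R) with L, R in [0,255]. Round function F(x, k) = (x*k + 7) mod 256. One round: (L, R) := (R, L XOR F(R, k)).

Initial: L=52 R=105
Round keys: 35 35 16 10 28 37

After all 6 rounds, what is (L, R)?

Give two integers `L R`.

Round 1 (k=35): L=105 R=86
Round 2 (k=35): L=86 R=160
Round 3 (k=16): L=160 R=81
Round 4 (k=10): L=81 R=145
Round 5 (k=28): L=145 R=178
Round 6 (k=37): L=178 R=80

Answer: 178 80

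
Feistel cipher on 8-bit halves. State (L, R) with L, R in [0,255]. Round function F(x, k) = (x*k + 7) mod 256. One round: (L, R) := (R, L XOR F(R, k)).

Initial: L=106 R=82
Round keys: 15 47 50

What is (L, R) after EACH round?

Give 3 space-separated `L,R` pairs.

Round 1 (k=15): L=82 R=191
Round 2 (k=47): L=191 R=74
Round 3 (k=50): L=74 R=196

Answer: 82,191 191,74 74,196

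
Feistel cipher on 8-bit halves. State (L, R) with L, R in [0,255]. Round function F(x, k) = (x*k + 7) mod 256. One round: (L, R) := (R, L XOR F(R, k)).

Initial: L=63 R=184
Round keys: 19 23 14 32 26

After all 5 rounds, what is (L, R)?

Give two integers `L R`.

Round 1 (k=19): L=184 R=144
Round 2 (k=23): L=144 R=79
Round 3 (k=14): L=79 R=201
Round 4 (k=32): L=201 R=104
Round 5 (k=26): L=104 R=94

Answer: 104 94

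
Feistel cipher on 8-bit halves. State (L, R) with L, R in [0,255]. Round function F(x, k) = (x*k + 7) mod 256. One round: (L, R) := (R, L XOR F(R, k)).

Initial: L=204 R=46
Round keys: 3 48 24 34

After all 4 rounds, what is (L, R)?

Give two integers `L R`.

Answer: 2 18

Derivation:
Round 1 (k=3): L=46 R=93
Round 2 (k=48): L=93 R=89
Round 3 (k=24): L=89 R=2
Round 4 (k=34): L=2 R=18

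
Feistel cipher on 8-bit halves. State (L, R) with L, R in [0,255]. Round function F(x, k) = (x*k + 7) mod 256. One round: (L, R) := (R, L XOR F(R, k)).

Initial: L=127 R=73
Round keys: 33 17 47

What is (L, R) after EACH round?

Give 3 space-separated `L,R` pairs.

Round 1 (k=33): L=73 R=15
Round 2 (k=17): L=15 R=79
Round 3 (k=47): L=79 R=135

Answer: 73,15 15,79 79,135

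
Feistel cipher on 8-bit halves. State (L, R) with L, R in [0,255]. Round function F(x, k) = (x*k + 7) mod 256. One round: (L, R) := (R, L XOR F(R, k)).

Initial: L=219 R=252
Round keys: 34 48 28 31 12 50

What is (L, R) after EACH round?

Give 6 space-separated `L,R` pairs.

Answer: 252,164 164,59 59,223 223,51 51,180 180,28

Derivation:
Round 1 (k=34): L=252 R=164
Round 2 (k=48): L=164 R=59
Round 3 (k=28): L=59 R=223
Round 4 (k=31): L=223 R=51
Round 5 (k=12): L=51 R=180
Round 6 (k=50): L=180 R=28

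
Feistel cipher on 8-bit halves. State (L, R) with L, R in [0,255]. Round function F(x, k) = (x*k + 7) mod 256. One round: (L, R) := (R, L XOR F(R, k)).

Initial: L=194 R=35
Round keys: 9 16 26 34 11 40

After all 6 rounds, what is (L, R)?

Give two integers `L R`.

Round 1 (k=9): L=35 R=128
Round 2 (k=16): L=128 R=36
Round 3 (k=26): L=36 R=47
Round 4 (k=34): L=47 R=97
Round 5 (k=11): L=97 R=29
Round 6 (k=40): L=29 R=238

Answer: 29 238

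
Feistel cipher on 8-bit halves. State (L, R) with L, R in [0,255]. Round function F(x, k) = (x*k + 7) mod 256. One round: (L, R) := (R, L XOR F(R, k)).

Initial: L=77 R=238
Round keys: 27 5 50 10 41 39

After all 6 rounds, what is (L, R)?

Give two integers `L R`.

Round 1 (k=27): L=238 R=108
Round 2 (k=5): L=108 R=205
Round 3 (k=50): L=205 R=125
Round 4 (k=10): L=125 R=36
Round 5 (k=41): L=36 R=182
Round 6 (k=39): L=182 R=229

Answer: 182 229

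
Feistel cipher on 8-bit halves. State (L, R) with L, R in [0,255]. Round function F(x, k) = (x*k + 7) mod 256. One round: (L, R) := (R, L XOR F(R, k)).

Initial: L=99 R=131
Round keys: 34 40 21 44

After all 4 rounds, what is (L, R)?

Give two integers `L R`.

Answer: 197 87

Derivation:
Round 1 (k=34): L=131 R=14
Round 2 (k=40): L=14 R=180
Round 3 (k=21): L=180 R=197
Round 4 (k=44): L=197 R=87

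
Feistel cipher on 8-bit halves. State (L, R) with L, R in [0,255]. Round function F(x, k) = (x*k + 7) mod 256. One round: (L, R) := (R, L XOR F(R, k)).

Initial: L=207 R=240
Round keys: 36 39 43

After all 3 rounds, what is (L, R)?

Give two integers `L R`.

Round 1 (k=36): L=240 R=8
Round 2 (k=39): L=8 R=207
Round 3 (k=43): L=207 R=196

Answer: 207 196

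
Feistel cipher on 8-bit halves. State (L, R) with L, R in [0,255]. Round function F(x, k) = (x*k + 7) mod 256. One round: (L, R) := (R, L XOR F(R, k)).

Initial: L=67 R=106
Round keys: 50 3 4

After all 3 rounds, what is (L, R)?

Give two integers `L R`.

Answer: 133 227

Derivation:
Round 1 (k=50): L=106 R=248
Round 2 (k=3): L=248 R=133
Round 3 (k=4): L=133 R=227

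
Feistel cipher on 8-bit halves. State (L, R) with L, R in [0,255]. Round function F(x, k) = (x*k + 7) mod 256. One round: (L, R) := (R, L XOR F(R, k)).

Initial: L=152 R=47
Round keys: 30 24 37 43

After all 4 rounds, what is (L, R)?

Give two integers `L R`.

Round 1 (k=30): L=47 R=17
Round 2 (k=24): L=17 R=176
Round 3 (k=37): L=176 R=102
Round 4 (k=43): L=102 R=153

Answer: 102 153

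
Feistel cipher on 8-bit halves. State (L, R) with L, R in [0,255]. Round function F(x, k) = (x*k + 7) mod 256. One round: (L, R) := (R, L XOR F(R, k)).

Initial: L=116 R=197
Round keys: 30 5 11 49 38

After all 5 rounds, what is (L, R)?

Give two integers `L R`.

Round 1 (k=30): L=197 R=105
Round 2 (k=5): L=105 R=209
Round 3 (k=11): L=209 R=107
Round 4 (k=49): L=107 R=83
Round 5 (k=38): L=83 R=50

Answer: 83 50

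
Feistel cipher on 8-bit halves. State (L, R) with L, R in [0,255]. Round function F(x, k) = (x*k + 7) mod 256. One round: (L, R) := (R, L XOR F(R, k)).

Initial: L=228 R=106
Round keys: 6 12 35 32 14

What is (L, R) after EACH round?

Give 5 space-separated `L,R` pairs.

Round 1 (k=6): L=106 R=103
Round 2 (k=12): L=103 R=177
Round 3 (k=35): L=177 R=93
Round 4 (k=32): L=93 R=22
Round 5 (k=14): L=22 R=102

Answer: 106,103 103,177 177,93 93,22 22,102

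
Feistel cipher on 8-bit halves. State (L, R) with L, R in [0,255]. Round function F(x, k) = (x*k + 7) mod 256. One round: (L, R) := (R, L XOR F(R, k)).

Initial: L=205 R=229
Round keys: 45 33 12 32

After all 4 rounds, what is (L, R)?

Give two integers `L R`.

Round 1 (k=45): L=229 R=133
Round 2 (k=33): L=133 R=201
Round 3 (k=12): L=201 R=246
Round 4 (k=32): L=246 R=14

Answer: 246 14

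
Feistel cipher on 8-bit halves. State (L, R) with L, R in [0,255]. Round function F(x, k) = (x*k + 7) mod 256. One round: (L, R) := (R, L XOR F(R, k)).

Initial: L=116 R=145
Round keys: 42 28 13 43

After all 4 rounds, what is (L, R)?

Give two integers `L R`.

Answer: 4 49

Derivation:
Round 1 (k=42): L=145 R=165
Round 2 (k=28): L=165 R=130
Round 3 (k=13): L=130 R=4
Round 4 (k=43): L=4 R=49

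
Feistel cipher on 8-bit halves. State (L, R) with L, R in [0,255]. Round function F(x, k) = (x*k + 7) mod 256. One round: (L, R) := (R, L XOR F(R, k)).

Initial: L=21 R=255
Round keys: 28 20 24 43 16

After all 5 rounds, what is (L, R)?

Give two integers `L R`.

Round 1 (k=28): L=255 R=254
Round 2 (k=20): L=254 R=32
Round 3 (k=24): L=32 R=249
Round 4 (k=43): L=249 R=250
Round 5 (k=16): L=250 R=94

Answer: 250 94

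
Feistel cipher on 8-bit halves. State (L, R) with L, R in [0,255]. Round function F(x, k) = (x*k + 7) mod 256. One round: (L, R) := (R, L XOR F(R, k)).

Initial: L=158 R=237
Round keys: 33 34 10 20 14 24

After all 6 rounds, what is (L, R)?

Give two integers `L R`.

Answer: 148 106

Derivation:
Round 1 (k=33): L=237 R=10
Round 2 (k=34): L=10 R=182
Round 3 (k=10): L=182 R=41
Round 4 (k=20): L=41 R=141
Round 5 (k=14): L=141 R=148
Round 6 (k=24): L=148 R=106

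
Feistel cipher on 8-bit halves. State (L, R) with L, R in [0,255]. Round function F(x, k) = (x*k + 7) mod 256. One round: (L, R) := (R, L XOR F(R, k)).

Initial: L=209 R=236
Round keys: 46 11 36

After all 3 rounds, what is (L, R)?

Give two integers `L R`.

Round 1 (k=46): L=236 R=190
Round 2 (k=11): L=190 R=221
Round 3 (k=36): L=221 R=165

Answer: 221 165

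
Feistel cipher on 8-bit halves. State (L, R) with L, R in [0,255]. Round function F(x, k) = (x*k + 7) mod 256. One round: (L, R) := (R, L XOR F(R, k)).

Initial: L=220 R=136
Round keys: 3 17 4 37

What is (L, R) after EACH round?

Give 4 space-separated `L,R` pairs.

Round 1 (k=3): L=136 R=67
Round 2 (k=17): L=67 R=242
Round 3 (k=4): L=242 R=140
Round 4 (k=37): L=140 R=177

Answer: 136,67 67,242 242,140 140,177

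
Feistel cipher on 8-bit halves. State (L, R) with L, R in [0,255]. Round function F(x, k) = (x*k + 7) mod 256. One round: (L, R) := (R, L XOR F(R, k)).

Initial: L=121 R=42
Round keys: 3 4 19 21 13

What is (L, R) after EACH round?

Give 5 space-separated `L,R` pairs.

Answer: 42,252 252,221 221,146 146,220 220,161

Derivation:
Round 1 (k=3): L=42 R=252
Round 2 (k=4): L=252 R=221
Round 3 (k=19): L=221 R=146
Round 4 (k=21): L=146 R=220
Round 5 (k=13): L=220 R=161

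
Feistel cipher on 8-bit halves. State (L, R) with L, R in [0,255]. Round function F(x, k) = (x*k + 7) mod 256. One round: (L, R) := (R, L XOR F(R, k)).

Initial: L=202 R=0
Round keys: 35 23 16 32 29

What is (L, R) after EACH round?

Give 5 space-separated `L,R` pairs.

Round 1 (k=35): L=0 R=205
Round 2 (k=23): L=205 R=114
Round 3 (k=16): L=114 R=234
Round 4 (k=32): L=234 R=53
Round 5 (k=29): L=53 R=226

Answer: 0,205 205,114 114,234 234,53 53,226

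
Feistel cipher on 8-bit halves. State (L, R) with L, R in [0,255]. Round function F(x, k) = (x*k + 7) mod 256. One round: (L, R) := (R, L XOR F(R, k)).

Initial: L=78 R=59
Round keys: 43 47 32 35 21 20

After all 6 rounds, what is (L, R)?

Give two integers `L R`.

Round 1 (k=43): L=59 R=190
Round 2 (k=47): L=190 R=210
Round 3 (k=32): L=210 R=249
Round 4 (k=35): L=249 R=192
Round 5 (k=21): L=192 R=62
Round 6 (k=20): L=62 R=31

Answer: 62 31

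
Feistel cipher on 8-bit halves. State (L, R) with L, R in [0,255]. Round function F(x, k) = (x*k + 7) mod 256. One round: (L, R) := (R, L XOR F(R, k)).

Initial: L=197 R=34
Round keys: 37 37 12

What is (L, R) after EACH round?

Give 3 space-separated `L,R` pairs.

Round 1 (k=37): L=34 R=52
Round 2 (k=37): L=52 R=169
Round 3 (k=12): L=169 R=199

Answer: 34,52 52,169 169,199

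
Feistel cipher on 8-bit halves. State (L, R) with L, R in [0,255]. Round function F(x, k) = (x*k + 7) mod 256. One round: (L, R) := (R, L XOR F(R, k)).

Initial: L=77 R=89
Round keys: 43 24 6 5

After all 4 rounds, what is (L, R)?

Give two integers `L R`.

Round 1 (k=43): L=89 R=183
Round 2 (k=24): L=183 R=118
Round 3 (k=6): L=118 R=124
Round 4 (k=5): L=124 R=5

Answer: 124 5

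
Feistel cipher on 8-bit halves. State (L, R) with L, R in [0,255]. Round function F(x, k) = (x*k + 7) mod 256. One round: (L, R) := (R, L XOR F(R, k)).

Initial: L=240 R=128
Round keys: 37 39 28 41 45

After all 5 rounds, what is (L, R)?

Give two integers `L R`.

Round 1 (k=37): L=128 R=119
Round 2 (k=39): L=119 R=168
Round 3 (k=28): L=168 R=16
Round 4 (k=41): L=16 R=63
Round 5 (k=45): L=63 R=10

Answer: 63 10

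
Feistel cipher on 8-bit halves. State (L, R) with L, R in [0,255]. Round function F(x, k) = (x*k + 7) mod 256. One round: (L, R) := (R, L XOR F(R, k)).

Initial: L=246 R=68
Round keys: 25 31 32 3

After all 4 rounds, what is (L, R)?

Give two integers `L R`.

Answer: 154 219

Derivation:
Round 1 (k=25): L=68 R=93
Round 2 (k=31): L=93 R=14
Round 3 (k=32): L=14 R=154
Round 4 (k=3): L=154 R=219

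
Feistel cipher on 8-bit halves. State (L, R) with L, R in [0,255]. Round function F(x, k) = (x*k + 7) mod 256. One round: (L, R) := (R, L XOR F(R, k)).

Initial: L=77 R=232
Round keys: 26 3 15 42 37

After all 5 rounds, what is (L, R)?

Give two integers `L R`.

Answer: 122 41

Derivation:
Round 1 (k=26): L=232 R=218
Round 2 (k=3): L=218 R=125
Round 3 (k=15): L=125 R=128
Round 4 (k=42): L=128 R=122
Round 5 (k=37): L=122 R=41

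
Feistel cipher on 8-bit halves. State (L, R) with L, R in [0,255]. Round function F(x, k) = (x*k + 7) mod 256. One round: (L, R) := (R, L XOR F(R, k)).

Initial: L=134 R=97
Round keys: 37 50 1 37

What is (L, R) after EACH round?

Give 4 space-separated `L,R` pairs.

Round 1 (k=37): L=97 R=138
Round 2 (k=50): L=138 R=154
Round 3 (k=1): L=154 R=43
Round 4 (k=37): L=43 R=164

Answer: 97,138 138,154 154,43 43,164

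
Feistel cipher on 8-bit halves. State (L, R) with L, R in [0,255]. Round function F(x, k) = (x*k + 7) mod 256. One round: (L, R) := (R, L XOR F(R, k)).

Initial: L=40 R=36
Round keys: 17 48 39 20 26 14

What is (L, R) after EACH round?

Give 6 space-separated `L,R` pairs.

Round 1 (k=17): L=36 R=67
Round 2 (k=48): L=67 R=179
Round 3 (k=39): L=179 R=15
Round 4 (k=20): L=15 R=128
Round 5 (k=26): L=128 R=8
Round 6 (k=14): L=8 R=247

Answer: 36,67 67,179 179,15 15,128 128,8 8,247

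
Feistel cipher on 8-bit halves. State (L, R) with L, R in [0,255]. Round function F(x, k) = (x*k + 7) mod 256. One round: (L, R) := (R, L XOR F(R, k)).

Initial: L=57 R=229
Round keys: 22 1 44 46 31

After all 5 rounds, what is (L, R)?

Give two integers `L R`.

Answer: 103 67

Derivation:
Round 1 (k=22): L=229 R=140
Round 2 (k=1): L=140 R=118
Round 3 (k=44): L=118 R=195
Round 4 (k=46): L=195 R=103
Round 5 (k=31): L=103 R=67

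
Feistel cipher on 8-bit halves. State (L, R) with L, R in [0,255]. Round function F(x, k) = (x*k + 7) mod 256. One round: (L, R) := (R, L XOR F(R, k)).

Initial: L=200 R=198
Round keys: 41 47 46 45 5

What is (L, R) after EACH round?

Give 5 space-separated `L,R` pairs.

Round 1 (k=41): L=198 R=117
Round 2 (k=47): L=117 R=68
Round 3 (k=46): L=68 R=74
Round 4 (k=45): L=74 R=77
Round 5 (k=5): L=77 R=194

Answer: 198,117 117,68 68,74 74,77 77,194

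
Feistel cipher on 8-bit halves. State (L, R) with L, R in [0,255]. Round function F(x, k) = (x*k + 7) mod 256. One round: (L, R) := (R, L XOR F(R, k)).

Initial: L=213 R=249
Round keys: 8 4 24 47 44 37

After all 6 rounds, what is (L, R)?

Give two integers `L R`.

Answer: 90 245

Derivation:
Round 1 (k=8): L=249 R=26
Round 2 (k=4): L=26 R=150
Round 3 (k=24): L=150 R=13
Round 4 (k=47): L=13 R=252
Round 5 (k=44): L=252 R=90
Round 6 (k=37): L=90 R=245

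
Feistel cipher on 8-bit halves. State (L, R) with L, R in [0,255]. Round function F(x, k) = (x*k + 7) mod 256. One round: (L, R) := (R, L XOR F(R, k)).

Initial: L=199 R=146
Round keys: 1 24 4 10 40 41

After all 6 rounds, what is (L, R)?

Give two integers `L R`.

Round 1 (k=1): L=146 R=94
Round 2 (k=24): L=94 R=69
Round 3 (k=4): L=69 R=69
Round 4 (k=10): L=69 R=252
Round 5 (k=40): L=252 R=34
Round 6 (k=41): L=34 R=133

Answer: 34 133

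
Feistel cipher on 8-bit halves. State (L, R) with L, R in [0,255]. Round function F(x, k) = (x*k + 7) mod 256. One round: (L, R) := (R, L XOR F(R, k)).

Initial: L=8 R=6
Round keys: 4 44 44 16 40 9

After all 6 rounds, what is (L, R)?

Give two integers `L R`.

Answer: 131 24

Derivation:
Round 1 (k=4): L=6 R=23
Round 2 (k=44): L=23 R=253
Round 3 (k=44): L=253 R=148
Round 4 (k=16): L=148 R=186
Round 5 (k=40): L=186 R=131
Round 6 (k=9): L=131 R=24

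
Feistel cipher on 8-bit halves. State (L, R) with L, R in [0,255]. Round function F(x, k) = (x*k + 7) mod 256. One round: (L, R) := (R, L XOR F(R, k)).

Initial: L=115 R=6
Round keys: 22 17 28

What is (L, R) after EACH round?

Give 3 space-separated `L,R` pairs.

Round 1 (k=22): L=6 R=248
Round 2 (k=17): L=248 R=121
Round 3 (k=28): L=121 R=187

Answer: 6,248 248,121 121,187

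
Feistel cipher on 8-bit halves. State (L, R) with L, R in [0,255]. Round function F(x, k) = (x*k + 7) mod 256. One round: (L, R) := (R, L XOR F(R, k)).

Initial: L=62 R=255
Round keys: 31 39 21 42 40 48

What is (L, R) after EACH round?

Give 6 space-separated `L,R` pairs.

Answer: 255,214 214,94 94,107 107,203 203,212 212,12

Derivation:
Round 1 (k=31): L=255 R=214
Round 2 (k=39): L=214 R=94
Round 3 (k=21): L=94 R=107
Round 4 (k=42): L=107 R=203
Round 5 (k=40): L=203 R=212
Round 6 (k=48): L=212 R=12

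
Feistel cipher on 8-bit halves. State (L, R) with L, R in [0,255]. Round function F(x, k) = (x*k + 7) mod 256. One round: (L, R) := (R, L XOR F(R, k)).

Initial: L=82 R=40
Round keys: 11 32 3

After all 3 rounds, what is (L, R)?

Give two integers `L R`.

Round 1 (k=11): L=40 R=237
Round 2 (k=32): L=237 R=143
Round 3 (k=3): L=143 R=89

Answer: 143 89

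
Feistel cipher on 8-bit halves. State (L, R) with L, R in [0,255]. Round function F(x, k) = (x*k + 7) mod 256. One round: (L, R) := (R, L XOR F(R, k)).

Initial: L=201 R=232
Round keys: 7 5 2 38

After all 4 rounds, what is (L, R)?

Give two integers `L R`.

Round 1 (k=7): L=232 R=150
Round 2 (k=5): L=150 R=29
Round 3 (k=2): L=29 R=215
Round 4 (k=38): L=215 R=236

Answer: 215 236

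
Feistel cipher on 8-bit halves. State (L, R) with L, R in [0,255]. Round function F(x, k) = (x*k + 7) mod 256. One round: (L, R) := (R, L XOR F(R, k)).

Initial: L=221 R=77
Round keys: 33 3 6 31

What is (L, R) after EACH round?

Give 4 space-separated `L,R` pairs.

Answer: 77,41 41,207 207,200 200,240

Derivation:
Round 1 (k=33): L=77 R=41
Round 2 (k=3): L=41 R=207
Round 3 (k=6): L=207 R=200
Round 4 (k=31): L=200 R=240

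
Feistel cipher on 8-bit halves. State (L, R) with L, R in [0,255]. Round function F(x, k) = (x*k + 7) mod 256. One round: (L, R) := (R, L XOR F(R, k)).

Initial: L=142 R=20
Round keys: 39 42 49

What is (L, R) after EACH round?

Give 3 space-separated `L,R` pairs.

Round 1 (k=39): L=20 R=157
Round 2 (k=42): L=157 R=221
Round 3 (k=49): L=221 R=201

Answer: 20,157 157,221 221,201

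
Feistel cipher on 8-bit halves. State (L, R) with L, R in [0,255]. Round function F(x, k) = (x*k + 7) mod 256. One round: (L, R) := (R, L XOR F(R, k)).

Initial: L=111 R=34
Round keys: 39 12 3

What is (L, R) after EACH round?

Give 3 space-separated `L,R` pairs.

Round 1 (k=39): L=34 R=90
Round 2 (k=12): L=90 R=29
Round 3 (k=3): L=29 R=4

Answer: 34,90 90,29 29,4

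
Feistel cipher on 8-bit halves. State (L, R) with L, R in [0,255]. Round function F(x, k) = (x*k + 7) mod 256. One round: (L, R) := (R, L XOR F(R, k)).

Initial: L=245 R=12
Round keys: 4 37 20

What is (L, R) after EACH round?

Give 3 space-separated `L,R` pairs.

Answer: 12,194 194,29 29,137

Derivation:
Round 1 (k=4): L=12 R=194
Round 2 (k=37): L=194 R=29
Round 3 (k=20): L=29 R=137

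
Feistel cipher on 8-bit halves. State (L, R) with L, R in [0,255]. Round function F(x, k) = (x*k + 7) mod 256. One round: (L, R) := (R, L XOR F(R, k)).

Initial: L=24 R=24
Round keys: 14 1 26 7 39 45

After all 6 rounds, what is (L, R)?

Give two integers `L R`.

Round 1 (k=14): L=24 R=79
Round 2 (k=1): L=79 R=78
Round 3 (k=26): L=78 R=188
Round 4 (k=7): L=188 R=101
Round 5 (k=39): L=101 R=214
Round 6 (k=45): L=214 R=192

Answer: 214 192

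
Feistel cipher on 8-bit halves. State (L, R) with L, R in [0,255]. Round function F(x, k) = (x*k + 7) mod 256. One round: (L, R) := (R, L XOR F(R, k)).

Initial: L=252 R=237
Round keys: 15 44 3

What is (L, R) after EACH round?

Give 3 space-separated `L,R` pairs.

Answer: 237,22 22,34 34,123

Derivation:
Round 1 (k=15): L=237 R=22
Round 2 (k=44): L=22 R=34
Round 3 (k=3): L=34 R=123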